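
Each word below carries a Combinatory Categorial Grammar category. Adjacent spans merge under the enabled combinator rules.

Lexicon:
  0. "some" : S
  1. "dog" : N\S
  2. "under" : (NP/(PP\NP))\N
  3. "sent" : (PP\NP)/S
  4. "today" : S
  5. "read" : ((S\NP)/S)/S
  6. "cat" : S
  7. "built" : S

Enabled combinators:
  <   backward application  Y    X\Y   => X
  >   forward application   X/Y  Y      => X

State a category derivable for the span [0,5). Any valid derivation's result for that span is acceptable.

NP

[0,8] S   <
  [0,5] NP   >
    [0,3] NP/(PP\NP)   <
      [0,2] N   <
        [0,1] "some" : S
        [1,2] "dog" : N\S
      [2,3] "under" : (NP/(PP\NP))\N
    [3,5] PP\NP   >
      [3,4] "sent" : (PP\NP)/S
      [4,5] "today" : S
  [5,8] S\NP   >
    [5,7] (S\NP)/S   >
      [5,6] "read" : ((S\NP)/S)/S
      [6,7] "cat" : S
    [7,8] "built" : S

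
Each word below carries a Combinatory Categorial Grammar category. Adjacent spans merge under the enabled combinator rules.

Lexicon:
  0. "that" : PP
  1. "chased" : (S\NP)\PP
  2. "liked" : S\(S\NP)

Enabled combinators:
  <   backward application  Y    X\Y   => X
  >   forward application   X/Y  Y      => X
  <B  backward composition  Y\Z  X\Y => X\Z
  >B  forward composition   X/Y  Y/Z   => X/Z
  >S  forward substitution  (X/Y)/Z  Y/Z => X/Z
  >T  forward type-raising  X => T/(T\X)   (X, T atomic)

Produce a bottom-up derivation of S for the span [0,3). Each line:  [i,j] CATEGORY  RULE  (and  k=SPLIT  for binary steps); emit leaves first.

[0,3] S   <
  [0,2] S\NP   <
    [0,1] "that" : PP
    [1,2] "chased" : (S\NP)\PP
  [2,3] "liked" : S\(S\NP)

[0,1] PP  lex  "that"
[1,2] (S\NP)\PP  lex  "chased"
[0,2] S\NP  <  k=1
[2,3] S\(S\NP)  lex  "liked"
[0,3] S  <  k=2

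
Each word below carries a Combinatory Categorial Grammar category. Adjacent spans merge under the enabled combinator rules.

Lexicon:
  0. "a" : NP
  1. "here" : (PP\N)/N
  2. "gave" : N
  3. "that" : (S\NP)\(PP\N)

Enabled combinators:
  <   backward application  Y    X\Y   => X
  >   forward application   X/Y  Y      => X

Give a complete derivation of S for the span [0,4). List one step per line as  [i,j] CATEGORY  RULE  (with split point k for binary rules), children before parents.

[0,4] S   <
  [0,1] "a" : NP
  [1,4] S\NP   <
    [1,3] PP\N   >
      [1,2] "here" : (PP\N)/N
      [2,3] "gave" : N
    [3,4] "that" : (S\NP)\(PP\N)

[0,1] NP  lex  "a"
[1,2] (PP\N)/N  lex  "here"
[2,3] N  lex  "gave"
[1,3] PP\N  >  k=2
[3,4] (S\NP)\(PP\N)  lex  "that"
[1,4] S\NP  <  k=3
[0,4] S  <  k=1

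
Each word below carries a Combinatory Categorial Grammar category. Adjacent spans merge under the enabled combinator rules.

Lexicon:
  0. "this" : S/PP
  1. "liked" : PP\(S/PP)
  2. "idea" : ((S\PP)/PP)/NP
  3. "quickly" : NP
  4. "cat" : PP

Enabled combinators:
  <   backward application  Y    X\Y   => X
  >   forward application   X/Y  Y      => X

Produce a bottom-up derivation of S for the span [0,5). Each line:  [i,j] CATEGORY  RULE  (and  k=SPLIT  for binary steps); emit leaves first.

[0,1] S/PP  lex  "this"
[1,2] PP\(S/PP)  lex  "liked"
[0,2] PP  <  k=1
[2,3] ((S\PP)/PP)/NP  lex  "idea"
[3,4] NP  lex  "quickly"
[2,4] (S\PP)/PP  >  k=3
[4,5] PP  lex  "cat"
[2,5] S\PP  >  k=4
[0,5] S  <  k=2

[0,5] S   <
  [0,2] PP   <
    [0,1] "this" : S/PP
    [1,2] "liked" : PP\(S/PP)
  [2,5] S\PP   >
    [2,4] (S\PP)/PP   >
      [2,3] "idea" : ((S\PP)/PP)/NP
      [3,4] "quickly" : NP
    [4,5] "cat" : PP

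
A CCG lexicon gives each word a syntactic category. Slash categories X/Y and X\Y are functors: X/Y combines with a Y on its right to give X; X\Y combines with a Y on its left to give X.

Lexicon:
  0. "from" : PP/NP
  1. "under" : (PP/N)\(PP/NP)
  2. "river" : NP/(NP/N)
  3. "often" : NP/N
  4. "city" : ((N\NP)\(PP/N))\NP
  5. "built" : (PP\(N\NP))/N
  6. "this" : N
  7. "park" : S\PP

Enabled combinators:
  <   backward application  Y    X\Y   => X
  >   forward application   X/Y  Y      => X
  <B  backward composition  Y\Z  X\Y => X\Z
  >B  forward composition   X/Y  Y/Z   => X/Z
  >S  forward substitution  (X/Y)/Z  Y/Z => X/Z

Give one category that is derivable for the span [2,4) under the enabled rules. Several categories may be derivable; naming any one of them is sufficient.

[0,8] S   <
  [0,7] PP   <
    [0,5] N\NP   <
      [0,2] PP/N   <
        [0,1] "from" : PP/NP
        [1,2] "under" : (PP/N)\(PP/NP)
      [2,5] (N\NP)\(PP/N)   <
        [2,4] NP   >
          [2,3] "river" : NP/(NP/N)
          [3,4] "often" : NP/N
        [4,5] "city" : ((N\NP)\(PP/N))\NP
    [5,7] PP\(N\NP)   >
      [5,6] "built" : (PP\(N\NP))/N
      [6,7] "this" : N
  [7,8] "park" : S\PP

NP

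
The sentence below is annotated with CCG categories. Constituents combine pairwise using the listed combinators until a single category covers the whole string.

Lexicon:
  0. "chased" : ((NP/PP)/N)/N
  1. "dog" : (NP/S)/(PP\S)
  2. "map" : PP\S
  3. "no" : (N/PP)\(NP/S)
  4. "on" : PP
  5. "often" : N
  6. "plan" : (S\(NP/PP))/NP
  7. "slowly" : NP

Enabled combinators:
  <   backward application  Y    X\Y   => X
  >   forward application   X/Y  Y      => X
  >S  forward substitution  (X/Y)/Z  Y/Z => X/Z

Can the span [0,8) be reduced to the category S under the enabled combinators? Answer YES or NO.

YES

[0,8] S   <
  [0,6] NP/PP   >
    [0,5] (NP/PP)/N   >
      [0,1] "chased" : ((NP/PP)/N)/N
      [1,5] N   >
        [1,4] N/PP   <
          [1,3] NP/S   >
            [1,2] "dog" : (NP/S)/(PP\S)
            [2,3] "map" : PP\S
          [3,4] "no" : (N/PP)\(NP/S)
        [4,5] "on" : PP
    [5,6] "often" : N
  [6,8] S\(NP/PP)   >
    [6,7] "plan" : (S\(NP/PP))/NP
    [7,8] "slowly" : NP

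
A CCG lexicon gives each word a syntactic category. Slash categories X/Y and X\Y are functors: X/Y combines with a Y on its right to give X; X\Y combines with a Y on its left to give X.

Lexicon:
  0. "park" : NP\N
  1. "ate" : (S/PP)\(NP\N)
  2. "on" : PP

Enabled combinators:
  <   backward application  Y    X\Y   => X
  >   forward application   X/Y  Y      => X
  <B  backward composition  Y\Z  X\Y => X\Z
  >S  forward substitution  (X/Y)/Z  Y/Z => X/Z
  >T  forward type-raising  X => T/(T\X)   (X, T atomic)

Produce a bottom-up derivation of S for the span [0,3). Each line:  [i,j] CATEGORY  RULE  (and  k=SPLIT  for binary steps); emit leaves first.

[0,1] NP\N  lex  "park"
[1,2] (S/PP)\(NP\N)  lex  "ate"
[0,2] S/PP  <  k=1
[2,3] PP  lex  "on"
[0,3] S  >  k=2

[0,3] S   >
  [0,2] S/PP   <
    [0,1] "park" : NP\N
    [1,2] "ate" : (S/PP)\(NP\N)
  [2,3] "on" : PP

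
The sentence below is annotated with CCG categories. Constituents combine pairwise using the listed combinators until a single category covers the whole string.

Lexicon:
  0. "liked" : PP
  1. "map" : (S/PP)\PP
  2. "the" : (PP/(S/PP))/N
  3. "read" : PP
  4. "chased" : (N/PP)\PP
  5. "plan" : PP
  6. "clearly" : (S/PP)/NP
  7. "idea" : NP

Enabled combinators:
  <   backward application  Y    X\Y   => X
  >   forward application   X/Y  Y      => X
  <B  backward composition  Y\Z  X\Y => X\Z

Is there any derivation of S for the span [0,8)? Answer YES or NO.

YES

[0,8] S   >
  [0,2] S/PP   <
    [0,1] "liked" : PP
    [1,2] "map" : (S/PP)\PP
  [2,8] PP   >
    [2,6] PP/(S/PP)   >
      [2,3] "the" : (PP/(S/PP))/N
      [3,6] N   >
        [3,5] N/PP   <
          [3,4] "read" : PP
          [4,5] "chased" : (N/PP)\PP
        [5,6] "plan" : PP
    [6,8] S/PP   >
      [6,7] "clearly" : (S/PP)/NP
      [7,8] "idea" : NP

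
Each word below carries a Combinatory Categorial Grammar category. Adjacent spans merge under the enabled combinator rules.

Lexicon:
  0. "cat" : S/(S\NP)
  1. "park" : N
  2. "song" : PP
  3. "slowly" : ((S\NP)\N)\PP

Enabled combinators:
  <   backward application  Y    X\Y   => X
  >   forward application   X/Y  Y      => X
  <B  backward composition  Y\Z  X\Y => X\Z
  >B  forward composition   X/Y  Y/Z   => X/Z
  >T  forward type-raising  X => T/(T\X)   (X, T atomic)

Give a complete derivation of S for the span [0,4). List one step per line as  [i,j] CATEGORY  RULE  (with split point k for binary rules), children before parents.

[0,1] S/(S\NP)  lex  "cat"
[1,2] N  lex  "park"
[2,3] PP  lex  "song"
[3,4] ((S\NP)\N)\PP  lex  "slowly"
[2,4] (S\NP)\N  <  k=3
[1,4] S\NP  <  k=2
[0,4] S  >  k=1

[0,4] S   >
  [0,1] "cat" : S/(S\NP)
  [1,4] S\NP   <
    [1,2] "park" : N
    [2,4] (S\NP)\N   <
      [2,3] "song" : PP
      [3,4] "slowly" : ((S\NP)\N)\PP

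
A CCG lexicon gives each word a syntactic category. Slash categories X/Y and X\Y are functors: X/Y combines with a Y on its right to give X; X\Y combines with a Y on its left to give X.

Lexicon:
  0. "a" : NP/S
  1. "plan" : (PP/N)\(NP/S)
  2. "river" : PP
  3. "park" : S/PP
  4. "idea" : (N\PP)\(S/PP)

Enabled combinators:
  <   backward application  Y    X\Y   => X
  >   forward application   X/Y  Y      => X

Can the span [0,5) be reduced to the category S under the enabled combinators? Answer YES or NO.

NO

NP/S (PP/N)\(NP/S) PP S/PP (N\PP)\(S/PP)
CKY chart[0,5] = {PP}; S ∉ chart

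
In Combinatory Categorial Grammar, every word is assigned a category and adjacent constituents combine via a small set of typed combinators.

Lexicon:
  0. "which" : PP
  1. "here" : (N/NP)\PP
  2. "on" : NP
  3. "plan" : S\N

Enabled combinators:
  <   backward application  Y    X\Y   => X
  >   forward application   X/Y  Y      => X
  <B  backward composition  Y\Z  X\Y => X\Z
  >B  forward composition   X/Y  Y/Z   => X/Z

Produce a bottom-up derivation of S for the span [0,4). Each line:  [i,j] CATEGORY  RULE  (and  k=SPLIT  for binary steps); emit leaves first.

[0,1] PP  lex  "which"
[1,2] (N/NP)\PP  lex  "here"
[0,2] N/NP  <  k=1
[2,3] NP  lex  "on"
[0,3] N  >  k=2
[3,4] S\N  lex  "plan"
[0,4] S  <  k=3

[0,4] S   <
  [0,3] N   >
    [0,2] N/NP   <
      [0,1] "which" : PP
      [1,2] "here" : (N/NP)\PP
    [2,3] "on" : NP
  [3,4] "plan" : S\N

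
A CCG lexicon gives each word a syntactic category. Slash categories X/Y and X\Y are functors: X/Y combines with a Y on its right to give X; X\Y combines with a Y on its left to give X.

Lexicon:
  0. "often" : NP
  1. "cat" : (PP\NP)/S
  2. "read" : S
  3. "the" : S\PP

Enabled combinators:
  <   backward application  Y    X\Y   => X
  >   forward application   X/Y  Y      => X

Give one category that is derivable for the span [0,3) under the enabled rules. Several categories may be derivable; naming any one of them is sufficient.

[0,4] S   <
  [0,3] PP   <
    [0,1] "often" : NP
    [1,3] PP\NP   >
      [1,2] "cat" : (PP\NP)/S
      [2,3] "read" : S
  [3,4] "the" : S\PP

PP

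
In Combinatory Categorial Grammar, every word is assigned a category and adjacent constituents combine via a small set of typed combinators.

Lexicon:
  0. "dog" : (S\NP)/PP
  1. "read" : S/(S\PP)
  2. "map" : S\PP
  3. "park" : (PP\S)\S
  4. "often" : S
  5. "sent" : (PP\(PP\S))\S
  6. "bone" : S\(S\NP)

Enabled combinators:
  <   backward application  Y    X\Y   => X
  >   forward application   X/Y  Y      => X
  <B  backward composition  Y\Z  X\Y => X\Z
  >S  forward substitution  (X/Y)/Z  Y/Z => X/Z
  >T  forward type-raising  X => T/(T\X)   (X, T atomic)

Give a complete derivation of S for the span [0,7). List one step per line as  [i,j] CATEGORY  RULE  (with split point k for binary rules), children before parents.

[0,7] S   <
  [0,6] S\NP   >
    [0,1] "dog" : (S\NP)/PP
    [1,6] PP   <
      [1,4] PP\S   <
        [1,3] S   >
          [1,2] "read" : S/(S\PP)
          [2,3] "map" : S\PP
        [3,4] "park" : (PP\S)\S
      [4,6] PP\(PP\S)   <
        [4,5] "often" : S
        [5,6] "sent" : (PP\(PP\S))\S
  [6,7] "bone" : S\(S\NP)

[0,1] (S\NP)/PP  lex  "dog"
[1,2] S/(S\PP)  lex  "read"
[2,3] S\PP  lex  "map"
[1,3] S  >  k=2
[3,4] (PP\S)\S  lex  "park"
[1,4] PP\S  <  k=3
[4,5] S  lex  "often"
[5,6] (PP\(PP\S))\S  lex  "sent"
[4,6] PP\(PP\S)  <  k=5
[1,6] PP  <  k=4
[0,6] S\NP  >  k=1
[6,7] S\(S\NP)  lex  "bone"
[0,7] S  <  k=6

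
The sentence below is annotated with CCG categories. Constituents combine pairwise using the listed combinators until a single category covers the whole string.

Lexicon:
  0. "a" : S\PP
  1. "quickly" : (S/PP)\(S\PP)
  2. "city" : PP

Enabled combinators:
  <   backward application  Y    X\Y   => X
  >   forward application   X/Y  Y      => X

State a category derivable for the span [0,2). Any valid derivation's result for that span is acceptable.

[0,3] S   >
  [0,2] S/PP   <
    [0,1] "a" : S\PP
    [1,2] "quickly" : (S/PP)\(S\PP)
  [2,3] "city" : PP

S/PP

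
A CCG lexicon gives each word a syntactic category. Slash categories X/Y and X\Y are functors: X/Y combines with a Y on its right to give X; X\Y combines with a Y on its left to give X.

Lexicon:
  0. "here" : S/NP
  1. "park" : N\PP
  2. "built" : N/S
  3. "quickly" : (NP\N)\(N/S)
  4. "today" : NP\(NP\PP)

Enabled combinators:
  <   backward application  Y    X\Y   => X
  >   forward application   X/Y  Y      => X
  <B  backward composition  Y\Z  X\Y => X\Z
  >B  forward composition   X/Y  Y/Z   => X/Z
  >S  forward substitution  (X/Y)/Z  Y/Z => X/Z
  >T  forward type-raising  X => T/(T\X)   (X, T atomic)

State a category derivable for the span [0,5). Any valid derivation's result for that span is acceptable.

S

[0,5] S   >
  [0,1] "here" : S/NP
  [1,5] NP   <
    [1,4] NP\PP   <B
      [1,2] "park" : N\PP
      [2,4] NP\N   <
        [2,3] "built" : N/S
        [3,4] "quickly" : (NP\N)\(N/S)
    [4,5] "today" : NP\(NP\PP)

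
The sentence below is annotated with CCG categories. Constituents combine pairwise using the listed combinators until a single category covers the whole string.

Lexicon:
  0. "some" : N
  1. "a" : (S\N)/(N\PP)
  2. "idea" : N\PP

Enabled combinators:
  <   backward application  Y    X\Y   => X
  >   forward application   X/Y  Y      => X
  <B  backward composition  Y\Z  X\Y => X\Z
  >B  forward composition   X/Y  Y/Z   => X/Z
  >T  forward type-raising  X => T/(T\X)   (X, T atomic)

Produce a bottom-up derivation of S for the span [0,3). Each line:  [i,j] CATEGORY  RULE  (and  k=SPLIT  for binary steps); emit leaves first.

[0,3] S   <
  [0,1] "some" : N
  [1,3] S\N   >
    [1,2] "a" : (S\N)/(N\PP)
    [2,3] "idea" : N\PP

[0,1] N  lex  "some"
[1,2] (S\N)/(N\PP)  lex  "a"
[2,3] N\PP  lex  "idea"
[1,3] S\N  >  k=2
[0,3] S  <  k=1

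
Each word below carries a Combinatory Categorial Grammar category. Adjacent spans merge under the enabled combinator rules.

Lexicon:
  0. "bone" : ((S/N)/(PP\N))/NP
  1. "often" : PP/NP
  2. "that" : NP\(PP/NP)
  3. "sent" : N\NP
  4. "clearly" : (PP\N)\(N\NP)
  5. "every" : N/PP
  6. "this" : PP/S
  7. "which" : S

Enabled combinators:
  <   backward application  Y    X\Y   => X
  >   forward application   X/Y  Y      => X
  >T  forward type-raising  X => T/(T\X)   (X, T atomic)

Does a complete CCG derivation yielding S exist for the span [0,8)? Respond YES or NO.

YES

[0,8] S   >
  [0,5] S/N   >
    [0,3] (S/N)/(PP\N)   >
      [0,1] "bone" : ((S/N)/(PP\N))/NP
      [1,3] NP   <
        [1,2] "often" : PP/NP
        [2,3] "that" : NP\(PP/NP)
    [3,5] PP\N   <
      [3,4] "sent" : N\NP
      [4,5] "clearly" : (PP\N)\(N\NP)
  [5,8] N   >
    [5,6] "every" : N/PP
    [6,8] PP   >
      [6,7] "this" : PP/S
      [7,8] "which" : S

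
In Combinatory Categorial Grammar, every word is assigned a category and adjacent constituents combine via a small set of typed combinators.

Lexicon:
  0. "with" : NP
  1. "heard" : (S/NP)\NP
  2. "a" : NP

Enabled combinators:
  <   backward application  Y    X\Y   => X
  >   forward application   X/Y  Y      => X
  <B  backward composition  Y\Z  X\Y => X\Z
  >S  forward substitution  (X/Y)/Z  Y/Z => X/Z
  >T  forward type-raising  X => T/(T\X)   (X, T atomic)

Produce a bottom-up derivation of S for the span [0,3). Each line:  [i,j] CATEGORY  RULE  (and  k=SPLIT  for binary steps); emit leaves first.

[0,3] S   >
  [0,2] S/NP   <
    [0,1] "with" : NP
    [1,2] "heard" : (S/NP)\NP
  [2,3] "a" : NP

[0,1] NP  lex  "with"
[1,2] (S/NP)\NP  lex  "heard"
[0,2] S/NP  <  k=1
[2,3] NP  lex  "a"
[0,3] S  >  k=2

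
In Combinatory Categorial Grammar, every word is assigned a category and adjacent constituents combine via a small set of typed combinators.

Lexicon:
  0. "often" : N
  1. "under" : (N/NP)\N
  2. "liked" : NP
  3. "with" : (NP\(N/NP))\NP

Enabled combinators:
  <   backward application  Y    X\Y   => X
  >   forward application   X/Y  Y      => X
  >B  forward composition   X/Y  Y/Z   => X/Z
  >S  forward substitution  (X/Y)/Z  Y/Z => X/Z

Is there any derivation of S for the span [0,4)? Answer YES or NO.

NO

N (N/NP)\N NP (NP\(N/NP))\NP
CKY chart[0,4] = {NP}; S ∉ chart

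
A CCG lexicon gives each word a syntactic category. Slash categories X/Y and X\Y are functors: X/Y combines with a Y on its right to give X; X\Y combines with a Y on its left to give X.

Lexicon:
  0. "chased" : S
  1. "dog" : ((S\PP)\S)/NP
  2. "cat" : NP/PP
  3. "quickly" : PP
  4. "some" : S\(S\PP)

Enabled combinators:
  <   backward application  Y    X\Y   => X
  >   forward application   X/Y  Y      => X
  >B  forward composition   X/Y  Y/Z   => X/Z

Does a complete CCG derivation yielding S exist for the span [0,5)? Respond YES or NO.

YES

[0,5] S   <
  [0,4] S\PP   <
    [0,1] "chased" : S
    [1,4] (S\PP)\S   >
      [1,2] "dog" : ((S\PP)\S)/NP
      [2,4] NP   >
        [2,3] "cat" : NP/PP
        [3,4] "quickly" : PP
  [4,5] "some" : S\(S\PP)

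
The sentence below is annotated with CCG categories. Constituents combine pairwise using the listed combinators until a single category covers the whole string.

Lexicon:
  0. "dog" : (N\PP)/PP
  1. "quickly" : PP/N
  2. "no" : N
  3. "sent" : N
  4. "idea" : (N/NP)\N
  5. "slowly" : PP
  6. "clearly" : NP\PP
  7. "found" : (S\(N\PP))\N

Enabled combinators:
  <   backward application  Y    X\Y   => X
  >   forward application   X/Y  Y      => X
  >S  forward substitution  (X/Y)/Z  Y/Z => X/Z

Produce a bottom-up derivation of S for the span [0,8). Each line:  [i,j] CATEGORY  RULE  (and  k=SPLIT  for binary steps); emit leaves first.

[0,1] (N\PP)/PP  lex  "dog"
[1,2] PP/N  lex  "quickly"
[2,3] N  lex  "no"
[1,3] PP  >  k=2
[0,3] N\PP  >  k=1
[3,4] N  lex  "sent"
[4,5] (N/NP)\N  lex  "idea"
[3,5] N/NP  <  k=4
[5,6] PP  lex  "slowly"
[6,7] NP\PP  lex  "clearly"
[5,7] NP  <  k=6
[3,7] N  >  k=5
[7,8] (S\(N\PP))\N  lex  "found"
[3,8] S\(N\PP)  <  k=7
[0,8] S  <  k=3

[0,8] S   <
  [0,3] N\PP   >
    [0,1] "dog" : (N\PP)/PP
    [1,3] PP   >
      [1,2] "quickly" : PP/N
      [2,3] "no" : N
  [3,8] S\(N\PP)   <
    [3,7] N   >
      [3,5] N/NP   <
        [3,4] "sent" : N
        [4,5] "idea" : (N/NP)\N
      [5,7] NP   <
        [5,6] "slowly" : PP
        [6,7] "clearly" : NP\PP
    [7,8] "found" : (S\(N\PP))\N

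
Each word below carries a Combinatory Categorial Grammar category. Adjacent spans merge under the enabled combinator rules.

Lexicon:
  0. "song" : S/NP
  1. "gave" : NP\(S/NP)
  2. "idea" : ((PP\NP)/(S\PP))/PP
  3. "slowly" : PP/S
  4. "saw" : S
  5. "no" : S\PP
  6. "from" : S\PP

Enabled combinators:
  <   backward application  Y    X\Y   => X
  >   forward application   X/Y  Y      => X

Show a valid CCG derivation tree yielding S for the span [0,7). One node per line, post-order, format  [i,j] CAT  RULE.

[0,7] S   <
  [0,6] PP   <
    [0,2] NP   <
      [0,1] "song" : S/NP
      [1,2] "gave" : NP\(S/NP)
    [2,6] PP\NP   >
      [2,5] (PP\NP)/(S\PP)   >
        [2,3] "idea" : ((PP\NP)/(S\PP))/PP
        [3,5] PP   >
          [3,4] "slowly" : PP/S
          [4,5] "saw" : S
      [5,6] "no" : S\PP
  [6,7] "from" : S\PP

[0,1] S/NP  lex  "song"
[1,2] NP\(S/NP)  lex  "gave"
[0,2] NP  <  k=1
[2,3] ((PP\NP)/(S\PP))/PP  lex  "idea"
[3,4] PP/S  lex  "slowly"
[4,5] S  lex  "saw"
[3,5] PP  >  k=4
[2,5] (PP\NP)/(S\PP)  >  k=3
[5,6] S\PP  lex  "no"
[2,6] PP\NP  >  k=5
[0,6] PP  <  k=2
[6,7] S\PP  lex  "from"
[0,7] S  <  k=6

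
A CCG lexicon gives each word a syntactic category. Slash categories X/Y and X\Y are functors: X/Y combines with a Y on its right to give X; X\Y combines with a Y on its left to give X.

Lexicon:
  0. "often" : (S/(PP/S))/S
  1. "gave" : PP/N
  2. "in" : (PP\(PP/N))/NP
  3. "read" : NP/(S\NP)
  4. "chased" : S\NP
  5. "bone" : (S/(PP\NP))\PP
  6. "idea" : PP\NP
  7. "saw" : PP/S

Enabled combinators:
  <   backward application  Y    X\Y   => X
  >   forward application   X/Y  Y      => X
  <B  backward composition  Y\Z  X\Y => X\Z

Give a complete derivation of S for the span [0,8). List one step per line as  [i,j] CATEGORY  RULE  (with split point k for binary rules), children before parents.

[0,8] S   >
  [0,7] S/(PP/S)   >
    [0,1] "often" : (S/(PP/S))/S
    [1,7] S   >
      [1,6] S/(PP\NP)   <
        [1,5] PP   <
          [1,2] "gave" : PP/N
          [2,5] PP\(PP/N)   >
            [2,3] "in" : (PP\(PP/N))/NP
            [3,5] NP   >
              [3,4] "read" : NP/(S\NP)
              [4,5] "chased" : S\NP
        [5,6] "bone" : (S/(PP\NP))\PP
      [6,7] "idea" : PP\NP
  [7,8] "saw" : PP/S

[0,1] (S/(PP/S))/S  lex  "often"
[1,2] PP/N  lex  "gave"
[2,3] (PP\(PP/N))/NP  lex  "in"
[3,4] NP/(S\NP)  lex  "read"
[4,5] S\NP  lex  "chased"
[3,5] NP  >  k=4
[2,5] PP\(PP/N)  >  k=3
[1,5] PP  <  k=2
[5,6] (S/(PP\NP))\PP  lex  "bone"
[1,6] S/(PP\NP)  <  k=5
[6,7] PP\NP  lex  "idea"
[1,7] S  >  k=6
[0,7] S/(PP/S)  >  k=1
[7,8] PP/S  lex  "saw"
[0,8] S  >  k=7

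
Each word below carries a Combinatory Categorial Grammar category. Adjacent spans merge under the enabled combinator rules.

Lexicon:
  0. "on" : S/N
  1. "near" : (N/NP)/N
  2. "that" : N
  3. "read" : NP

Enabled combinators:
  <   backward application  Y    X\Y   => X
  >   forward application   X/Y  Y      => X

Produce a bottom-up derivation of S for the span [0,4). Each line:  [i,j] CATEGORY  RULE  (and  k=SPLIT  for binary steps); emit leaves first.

[0,1] S/N  lex  "on"
[1,2] (N/NP)/N  lex  "near"
[2,3] N  lex  "that"
[1,3] N/NP  >  k=2
[3,4] NP  lex  "read"
[1,4] N  >  k=3
[0,4] S  >  k=1

[0,4] S   >
  [0,1] "on" : S/N
  [1,4] N   >
    [1,3] N/NP   >
      [1,2] "near" : (N/NP)/N
      [2,3] "that" : N
    [3,4] "read" : NP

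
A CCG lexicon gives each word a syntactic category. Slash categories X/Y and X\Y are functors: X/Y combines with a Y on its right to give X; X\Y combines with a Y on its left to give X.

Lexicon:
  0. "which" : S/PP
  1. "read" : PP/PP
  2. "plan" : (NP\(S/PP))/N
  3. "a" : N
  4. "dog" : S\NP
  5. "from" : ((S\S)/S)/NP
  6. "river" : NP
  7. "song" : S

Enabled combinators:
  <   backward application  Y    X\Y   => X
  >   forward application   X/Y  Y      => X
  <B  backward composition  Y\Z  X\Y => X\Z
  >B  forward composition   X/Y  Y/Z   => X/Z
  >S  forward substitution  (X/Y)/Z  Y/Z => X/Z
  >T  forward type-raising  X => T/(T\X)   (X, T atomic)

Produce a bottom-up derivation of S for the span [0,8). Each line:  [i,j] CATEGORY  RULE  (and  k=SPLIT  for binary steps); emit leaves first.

[0,8] S   <
  [0,4] NP   <
    [0,2] S/PP   >B
      [0,1] "which" : S/PP
      [1,2] "read" : PP/PP
    [2,4] NP\(S/PP)   >
      [2,3] "plan" : (NP\(S/PP))/N
      [3,4] "a" : N
  [4,8] S\NP   <B
    [4,5] "dog" : S\NP
    [5,8] S\S   >
      [5,7] (S\S)/S   >
        [5,6] "from" : ((S\S)/S)/NP
        [6,7] "river" : NP
      [7,8] "song" : S

[0,1] S/PP  lex  "which"
[1,2] PP/PP  lex  "read"
[0,2] S/PP  >B  k=1
[2,3] (NP\(S/PP))/N  lex  "plan"
[3,4] N  lex  "a"
[2,4] NP\(S/PP)  >  k=3
[0,4] NP  <  k=2
[4,5] S\NP  lex  "dog"
[5,6] ((S\S)/S)/NP  lex  "from"
[6,7] NP  lex  "river"
[5,7] (S\S)/S  >  k=6
[7,8] S  lex  "song"
[5,8] S\S  >  k=7
[4,8] S\NP  <B  k=5
[0,8] S  <  k=4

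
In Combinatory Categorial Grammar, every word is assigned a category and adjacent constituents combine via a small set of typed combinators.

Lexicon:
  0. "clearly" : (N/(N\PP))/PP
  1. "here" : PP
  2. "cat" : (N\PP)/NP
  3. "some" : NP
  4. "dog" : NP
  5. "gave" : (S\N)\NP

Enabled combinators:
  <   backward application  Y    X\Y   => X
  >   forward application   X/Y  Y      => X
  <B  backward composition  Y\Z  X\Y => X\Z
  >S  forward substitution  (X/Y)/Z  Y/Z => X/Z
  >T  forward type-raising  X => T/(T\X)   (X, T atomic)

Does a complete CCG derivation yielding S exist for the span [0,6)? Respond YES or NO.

[0,6] S   <
  [0,4] N   >
    [0,2] N/(N\PP)   >
      [0,1] "clearly" : (N/(N\PP))/PP
      [1,2] "here" : PP
    [2,4] N\PP   >
      [2,3] "cat" : (N\PP)/NP
      [3,4] "some" : NP
  [4,6] S\N   <
    [4,5] "dog" : NP
    [5,6] "gave" : (S\N)\NP

YES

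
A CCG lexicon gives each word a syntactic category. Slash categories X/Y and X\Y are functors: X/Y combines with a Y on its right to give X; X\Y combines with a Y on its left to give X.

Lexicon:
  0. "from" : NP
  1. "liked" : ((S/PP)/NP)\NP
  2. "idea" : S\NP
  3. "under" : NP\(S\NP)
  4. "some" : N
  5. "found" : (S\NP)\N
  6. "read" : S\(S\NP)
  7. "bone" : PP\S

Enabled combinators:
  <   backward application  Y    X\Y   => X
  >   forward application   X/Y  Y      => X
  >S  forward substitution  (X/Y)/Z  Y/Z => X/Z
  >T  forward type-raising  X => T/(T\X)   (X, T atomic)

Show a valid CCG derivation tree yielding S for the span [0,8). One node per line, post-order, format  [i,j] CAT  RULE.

[0,1] NP  lex  "from"
[1,2] ((S/PP)/NP)\NP  lex  "liked"
[0,2] (S/PP)/NP  <  k=1
[2,3] S\NP  lex  "idea"
[3,4] NP\(S\NP)  lex  "under"
[2,4] NP  <  k=3
[0,4] S/PP  >  k=2
[4,5] N  lex  "some"
[5,6] (S\NP)\N  lex  "found"
[4,6] S\NP  <  k=5
[6,7] S\(S\NP)  lex  "read"
[4,7] S  <  k=6
[7,8] PP\S  lex  "bone"
[4,8] PP  <  k=7
[0,8] S  >  k=4

[0,8] S   >
  [0,4] S/PP   >
    [0,2] (S/PP)/NP   <
      [0,1] "from" : NP
      [1,2] "liked" : ((S/PP)/NP)\NP
    [2,4] NP   <
      [2,3] "idea" : S\NP
      [3,4] "under" : NP\(S\NP)
  [4,8] PP   <
    [4,7] S   <
      [4,6] S\NP   <
        [4,5] "some" : N
        [5,6] "found" : (S\NP)\N
      [6,7] "read" : S\(S\NP)
    [7,8] "bone" : PP\S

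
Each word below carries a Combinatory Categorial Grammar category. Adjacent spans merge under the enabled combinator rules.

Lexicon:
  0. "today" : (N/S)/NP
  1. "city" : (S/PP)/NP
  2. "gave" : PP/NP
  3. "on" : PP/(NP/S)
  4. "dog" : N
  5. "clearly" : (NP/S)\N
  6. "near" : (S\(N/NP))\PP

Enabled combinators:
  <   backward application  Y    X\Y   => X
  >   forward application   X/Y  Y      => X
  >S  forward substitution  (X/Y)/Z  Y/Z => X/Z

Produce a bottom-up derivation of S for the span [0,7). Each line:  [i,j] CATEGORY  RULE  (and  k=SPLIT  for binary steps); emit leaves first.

[0,1] (N/S)/NP  lex  "today"
[1,2] (S/PP)/NP  lex  "city"
[2,3] PP/NP  lex  "gave"
[1,3] S/NP  >S  k=2
[0,3] N/NP  >S  k=1
[3,4] PP/(NP/S)  lex  "on"
[4,5] N  lex  "dog"
[5,6] (NP/S)\N  lex  "clearly"
[4,6] NP/S  <  k=5
[3,6] PP  >  k=4
[6,7] (S\(N/NP))\PP  lex  "near"
[3,7] S\(N/NP)  <  k=6
[0,7] S  <  k=3

[0,7] S   <
  [0,3] N/NP   >S
    [0,1] "today" : (N/S)/NP
    [1,3] S/NP   >S
      [1,2] "city" : (S/PP)/NP
      [2,3] "gave" : PP/NP
  [3,7] S\(N/NP)   <
    [3,6] PP   >
      [3,4] "on" : PP/(NP/S)
      [4,6] NP/S   <
        [4,5] "dog" : N
        [5,6] "clearly" : (NP/S)\N
    [6,7] "near" : (S\(N/NP))\PP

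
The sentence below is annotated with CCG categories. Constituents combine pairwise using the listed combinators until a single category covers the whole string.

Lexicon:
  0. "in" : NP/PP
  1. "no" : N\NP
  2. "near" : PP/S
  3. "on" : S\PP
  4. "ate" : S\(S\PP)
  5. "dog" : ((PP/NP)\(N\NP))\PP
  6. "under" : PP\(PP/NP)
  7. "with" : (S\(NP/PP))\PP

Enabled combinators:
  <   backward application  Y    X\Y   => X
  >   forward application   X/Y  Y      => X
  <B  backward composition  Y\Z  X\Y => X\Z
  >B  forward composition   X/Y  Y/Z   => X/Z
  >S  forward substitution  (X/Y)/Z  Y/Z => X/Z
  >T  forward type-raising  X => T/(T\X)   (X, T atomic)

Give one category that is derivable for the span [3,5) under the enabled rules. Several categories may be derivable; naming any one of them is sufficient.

[0,8] S   <
  [0,1] "in" : NP/PP
  [1,8] S\(NP/PP)   <
    [1,7] PP   <
      [1,6] PP/NP   <
        [1,2] "no" : N\NP
        [2,6] (PP/NP)\(N\NP)   <
          [2,5] PP   >
            [2,3] "near" : PP/S
            [3,5] S   <
              [3,4] "on" : S\PP
              [4,5] "ate" : S\(S\PP)
          [5,6] "dog" : ((PP/NP)\(N\NP))\PP
      [6,7] "under" : PP\(PP/NP)
    [7,8] "with" : (S\(NP/PP))\PP

S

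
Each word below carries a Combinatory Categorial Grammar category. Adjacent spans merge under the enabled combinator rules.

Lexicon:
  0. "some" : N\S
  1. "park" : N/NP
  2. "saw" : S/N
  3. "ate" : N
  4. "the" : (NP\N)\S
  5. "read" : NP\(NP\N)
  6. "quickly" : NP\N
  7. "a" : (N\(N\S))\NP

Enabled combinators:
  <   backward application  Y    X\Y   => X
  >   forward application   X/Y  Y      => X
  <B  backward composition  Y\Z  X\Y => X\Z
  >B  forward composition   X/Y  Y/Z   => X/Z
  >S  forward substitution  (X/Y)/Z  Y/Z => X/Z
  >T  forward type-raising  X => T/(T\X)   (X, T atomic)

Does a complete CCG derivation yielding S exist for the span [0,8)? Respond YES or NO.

N\S N/NP S/N N (NP\N)\S NP\(NP\N) NP\N (N\(N\S))\NP
CKY chart[0,8] = {N, N/(N\N), NP/(NP\N), PP/(PP\N), S/(S\N)}; S ∉ chart

NO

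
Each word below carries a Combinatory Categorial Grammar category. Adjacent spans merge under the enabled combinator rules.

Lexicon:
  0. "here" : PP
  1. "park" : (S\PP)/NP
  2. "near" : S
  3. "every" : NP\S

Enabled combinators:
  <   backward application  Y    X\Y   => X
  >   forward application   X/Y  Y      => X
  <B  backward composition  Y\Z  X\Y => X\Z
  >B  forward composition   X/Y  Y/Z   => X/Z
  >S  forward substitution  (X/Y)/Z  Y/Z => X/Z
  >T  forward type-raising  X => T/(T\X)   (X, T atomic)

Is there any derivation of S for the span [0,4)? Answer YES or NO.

[0,4] S   >
  [0,1] S/(S\PP)   >T
    [0,1] "here" : PP
  [1,4] S\PP   >
    [1,2] "park" : (S\PP)/NP
    [2,4] NP   <
      [2,3] "near" : S
      [3,4] "every" : NP\S

YES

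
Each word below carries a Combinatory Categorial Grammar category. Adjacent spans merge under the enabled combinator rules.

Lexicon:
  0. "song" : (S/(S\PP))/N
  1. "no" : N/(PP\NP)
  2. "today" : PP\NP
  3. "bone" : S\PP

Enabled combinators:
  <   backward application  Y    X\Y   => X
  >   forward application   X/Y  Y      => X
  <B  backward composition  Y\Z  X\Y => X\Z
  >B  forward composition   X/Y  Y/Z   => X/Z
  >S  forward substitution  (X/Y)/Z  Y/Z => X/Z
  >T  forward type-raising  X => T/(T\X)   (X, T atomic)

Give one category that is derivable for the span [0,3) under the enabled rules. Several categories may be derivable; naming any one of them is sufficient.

[0,4] S   >
  [0,3] S/(S\PP)   >
    [0,1] "song" : (S/(S\PP))/N
    [1,3] N   >
      [1,2] "no" : N/(PP\NP)
      [2,3] "today" : PP\NP
  [3,4] "bone" : S\PP

S/(S\PP)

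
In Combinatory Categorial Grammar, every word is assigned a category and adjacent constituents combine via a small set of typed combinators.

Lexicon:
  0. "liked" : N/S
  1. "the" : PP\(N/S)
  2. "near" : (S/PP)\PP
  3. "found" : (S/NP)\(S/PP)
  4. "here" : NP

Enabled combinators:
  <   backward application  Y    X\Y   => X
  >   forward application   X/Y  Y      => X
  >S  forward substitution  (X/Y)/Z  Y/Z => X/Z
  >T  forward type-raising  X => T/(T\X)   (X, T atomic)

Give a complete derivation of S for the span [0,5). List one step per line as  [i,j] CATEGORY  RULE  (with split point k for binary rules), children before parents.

[0,1] N/S  lex  "liked"
[1,2] PP\(N/S)  lex  "the"
[0,2] PP  <  k=1
[2,3] (S/PP)\PP  lex  "near"
[0,3] S/PP  <  k=2
[3,4] (S/NP)\(S/PP)  lex  "found"
[0,4] S/NP  <  k=3
[4,5] NP  lex  "here"
[0,5] S  >  k=4

[0,5] S   >
  [0,4] S/NP   <
    [0,3] S/PP   <
      [0,2] PP   <
        [0,1] "liked" : N/S
        [1,2] "the" : PP\(N/S)
      [2,3] "near" : (S/PP)\PP
    [3,4] "found" : (S/NP)\(S/PP)
  [4,5] "here" : NP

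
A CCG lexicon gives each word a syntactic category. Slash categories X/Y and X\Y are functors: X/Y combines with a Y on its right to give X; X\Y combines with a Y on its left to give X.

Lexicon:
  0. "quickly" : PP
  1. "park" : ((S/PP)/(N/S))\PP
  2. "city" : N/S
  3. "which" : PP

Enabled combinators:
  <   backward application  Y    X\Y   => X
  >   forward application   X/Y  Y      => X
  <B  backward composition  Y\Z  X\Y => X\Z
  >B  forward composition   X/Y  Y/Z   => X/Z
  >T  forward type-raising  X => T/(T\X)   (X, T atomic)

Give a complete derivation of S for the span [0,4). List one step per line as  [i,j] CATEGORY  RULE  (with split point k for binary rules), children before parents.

[0,4] S   >
  [0,3] S/PP   >
    [0,2] (S/PP)/(N/S)   <
      [0,1] "quickly" : PP
      [1,2] "park" : ((S/PP)/(N/S))\PP
    [2,3] "city" : N/S
  [3,4] "which" : PP

[0,1] PP  lex  "quickly"
[1,2] ((S/PP)/(N/S))\PP  lex  "park"
[0,2] (S/PP)/(N/S)  <  k=1
[2,3] N/S  lex  "city"
[0,3] S/PP  >  k=2
[3,4] PP  lex  "which"
[0,4] S  >  k=3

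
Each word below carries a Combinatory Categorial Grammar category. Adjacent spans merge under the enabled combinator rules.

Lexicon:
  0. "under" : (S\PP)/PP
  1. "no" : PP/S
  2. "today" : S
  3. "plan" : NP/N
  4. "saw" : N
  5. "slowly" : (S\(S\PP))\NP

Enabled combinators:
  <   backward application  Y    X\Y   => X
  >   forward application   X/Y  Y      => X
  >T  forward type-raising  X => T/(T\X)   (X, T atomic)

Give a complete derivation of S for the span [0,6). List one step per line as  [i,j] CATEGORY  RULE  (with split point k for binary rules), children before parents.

[0,1] (S\PP)/PP  lex  "under"
[1,2] PP/S  lex  "no"
[2,3] S  lex  "today"
[1,3] PP  >  k=2
[0,3] S\PP  >  k=1
[3,4] NP/N  lex  "plan"
[4,5] N  lex  "saw"
[3,5] NP  >  k=4
[5,6] (S\(S\PP))\NP  lex  "slowly"
[3,6] S\(S\PP)  <  k=5
[0,6] S  <  k=3

[0,6] S   <
  [0,3] S\PP   >
    [0,1] "under" : (S\PP)/PP
    [1,3] PP   >
      [1,2] "no" : PP/S
      [2,3] "today" : S
  [3,6] S\(S\PP)   <
    [3,5] NP   >
      [3,4] "plan" : NP/N
      [4,5] "saw" : N
    [5,6] "slowly" : (S\(S\PP))\NP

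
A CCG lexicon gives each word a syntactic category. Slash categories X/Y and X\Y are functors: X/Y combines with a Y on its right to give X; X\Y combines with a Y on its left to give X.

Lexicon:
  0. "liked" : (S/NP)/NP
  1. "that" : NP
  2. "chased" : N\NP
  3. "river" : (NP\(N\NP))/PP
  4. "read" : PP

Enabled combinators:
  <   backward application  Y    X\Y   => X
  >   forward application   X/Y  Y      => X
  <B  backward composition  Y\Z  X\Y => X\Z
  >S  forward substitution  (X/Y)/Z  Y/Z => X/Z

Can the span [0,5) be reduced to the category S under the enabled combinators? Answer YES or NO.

[0,5] S   >
  [0,2] S/NP   >
    [0,1] "liked" : (S/NP)/NP
    [1,2] "that" : NP
  [2,5] NP   <
    [2,3] "chased" : N\NP
    [3,5] NP\(N\NP)   >
      [3,4] "river" : (NP\(N\NP))/PP
      [4,5] "read" : PP

YES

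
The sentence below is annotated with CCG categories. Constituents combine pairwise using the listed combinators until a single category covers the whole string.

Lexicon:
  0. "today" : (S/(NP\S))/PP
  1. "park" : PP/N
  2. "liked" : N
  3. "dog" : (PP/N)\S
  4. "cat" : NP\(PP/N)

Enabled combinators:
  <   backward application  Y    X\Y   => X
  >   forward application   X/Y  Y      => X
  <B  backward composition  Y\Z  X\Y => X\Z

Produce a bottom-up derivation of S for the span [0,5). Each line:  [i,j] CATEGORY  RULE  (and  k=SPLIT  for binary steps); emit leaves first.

[0,1] (S/(NP\S))/PP  lex  "today"
[1,2] PP/N  lex  "park"
[2,3] N  lex  "liked"
[1,3] PP  >  k=2
[0,3] S/(NP\S)  >  k=1
[3,4] (PP/N)\S  lex  "dog"
[4,5] NP\(PP/N)  lex  "cat"
[3,5] NP\S  <B  k=4
[0,5] S  >  k=3

[0,5] S   >
  [0,3] S/(NP\S)   >
    [0,1] "today" : (S/(NP\S))/PP
    [1,3] PP   >
      [1,2] "park" : PP/N
      [2,3] "liked" : N
  [3,5] NP\S   <B
    [3,4] "dog" : (PP/N)\S
    [4,5] "cat" : NP\(PP/N)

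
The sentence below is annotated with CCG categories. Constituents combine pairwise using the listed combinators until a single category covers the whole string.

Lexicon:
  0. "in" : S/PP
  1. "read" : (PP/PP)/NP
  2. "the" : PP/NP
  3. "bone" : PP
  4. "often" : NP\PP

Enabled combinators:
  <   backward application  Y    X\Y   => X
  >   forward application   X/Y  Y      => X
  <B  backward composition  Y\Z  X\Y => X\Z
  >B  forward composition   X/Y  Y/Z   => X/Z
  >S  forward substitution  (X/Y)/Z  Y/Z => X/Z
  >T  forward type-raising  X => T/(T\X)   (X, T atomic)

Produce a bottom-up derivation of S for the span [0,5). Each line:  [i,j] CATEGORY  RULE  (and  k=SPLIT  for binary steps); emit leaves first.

[0,5] S   >
  [0,3] S/NP   >B
    [0,1] "in" : S/PP
    [1,3] PP/NP   >S
      [1,2] "read" : (PP/PP)/NP
      [2,3] "the" : PP/NP
  [3,5] NP   >
    [3,4] NP/(NP\PP)   >T
      [3,4] "bone" : PP
    [4,5] "often" : NP\PP

[0,1] S/PP  lex  "in"
[1,2] (PP/PP)/NP  lex  "read"
[2,3] PP/NP  lex  "the"
[1,3] PP/NP  >S  k=2
[0,3] S/NP  >B  k=1
[3,4] PP  lex  "bone"
[3,4] NP/(NP\PP)  >T
[4,5] NP\PP  lex  "often"
[3,5] NP  >  k=4
[0,5] S  >  k=3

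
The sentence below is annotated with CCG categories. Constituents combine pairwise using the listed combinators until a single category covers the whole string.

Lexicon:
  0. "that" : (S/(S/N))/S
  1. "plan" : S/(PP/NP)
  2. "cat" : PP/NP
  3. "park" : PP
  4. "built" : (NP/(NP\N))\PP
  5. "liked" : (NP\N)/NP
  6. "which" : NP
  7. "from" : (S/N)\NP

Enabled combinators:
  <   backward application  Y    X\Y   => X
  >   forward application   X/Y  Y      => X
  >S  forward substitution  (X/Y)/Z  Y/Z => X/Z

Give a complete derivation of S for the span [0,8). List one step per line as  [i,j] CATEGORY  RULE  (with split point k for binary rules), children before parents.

[0,1] (S/(S/N))/S  lex  "that"
[1,2] S/(PP/NP)  lex  "plan"
[2,3] PP/NP  lex  "cat"
[1,3] S  >  k=2
[0,3] S/(S/N)  >  k=1
[3,4] PP  lex  "park"
[4,5] (NP/(NP\N))\PP  lex  "built"
[3,5] NP/(NP\N)  <  k=4
[5,6] (NP\N)/NP  lex  "liked"
[6,7] NP  lex  "which"
[5,7] NP\N  >  k=6
[3,7] NP  >  k=5
[7,8] (S/N)\NP  lex  "from"
[3,8] S/N  <  k=7
[0,8] S  >  k=3

[0,8] S   >
  [0,3] S/(S/N)   >
    [0,1] "that" : (S/(S/N))/S
    [1,3] S   >
      [1,2] "plan" : S/(PP/NP)
      [2,3] "cat" : PP/NP
  [3,8] S/N   <
    [3,7] NP   >
      [3,5] NP/(NP\N)   <
        [3,4] "park" : PP
        [4,5] "built" : (NP/(NP\N))\PP
      [5,7] NP\N   >
        [5,6] "liked" : (NP\N)/NP
        [6,7] "which" : NP
    [7,8] "from" : (S/N)\NP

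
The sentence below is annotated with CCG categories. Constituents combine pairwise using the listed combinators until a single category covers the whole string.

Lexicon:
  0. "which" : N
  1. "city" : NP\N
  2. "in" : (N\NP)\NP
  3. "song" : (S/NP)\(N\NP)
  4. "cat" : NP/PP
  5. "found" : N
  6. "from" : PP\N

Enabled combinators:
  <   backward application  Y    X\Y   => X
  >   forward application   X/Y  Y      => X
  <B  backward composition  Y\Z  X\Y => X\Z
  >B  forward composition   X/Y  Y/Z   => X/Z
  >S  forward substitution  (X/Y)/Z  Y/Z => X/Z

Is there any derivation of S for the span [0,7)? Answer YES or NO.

[0,7] S   >
  [0,4] S/NP   <
    [0,3] N\NP   <
      [0,2] NP   <
        [0,1] "which" : N
        [1,2] "city" : NP\N
      [2,3] "in" : (N\NP)\NP
    [3,4] "song" : (S/NP)\(N\NP)
  [4,7] NP   >
    [4,5] "cat" : NP/PP
    [5,7] PP   <
      [5,6] "found" : N
      [6,7] "from" : PP\N

YES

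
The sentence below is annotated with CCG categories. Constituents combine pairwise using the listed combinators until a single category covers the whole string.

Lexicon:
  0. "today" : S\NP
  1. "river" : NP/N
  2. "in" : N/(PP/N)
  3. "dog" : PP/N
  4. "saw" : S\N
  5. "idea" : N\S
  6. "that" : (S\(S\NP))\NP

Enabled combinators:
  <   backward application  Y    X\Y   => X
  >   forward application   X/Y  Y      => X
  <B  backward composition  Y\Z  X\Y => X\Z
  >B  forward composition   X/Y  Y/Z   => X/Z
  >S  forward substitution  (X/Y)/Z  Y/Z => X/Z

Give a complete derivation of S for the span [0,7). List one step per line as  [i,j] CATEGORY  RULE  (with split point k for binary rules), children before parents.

[0,7] S   <
  [0,1] "today" : S\NP
  [1,7] S\(S\NP)   <
    [1,6] NP   >
      [1,2] "river" : NP/N
      [2,6] N   <
        [2,5] S   <
          [2,4] N   >
            [2,3] "in" : N/(PP/N)
            [3,4] "dog" : PP/N
          [4,5] "saw" : S\N
        [5,6] "idea" : N\S
    [6,7] "that" : (S\(S\NP))\NP

[0,1] S\NP  lex  "today"
[1,2] NP/N  lex  "river"
[2,3] N/(PP/N)  lex  "in"
[3,4] PP/N  lex  "dog"
[2,4] N  >  k=3
[4,5] S\N  lex  "saw"
[2,5] S  <  k=4
[5,6] N\S  lex  "idea"
[2,6] N  <  k=5
[1,6] NP  >  k=2
[6,7] (S\(S\NP))\NP  lex  "that"
[1,7] S\(S\NP)  <  k=6
[0,7] S  <  k=1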